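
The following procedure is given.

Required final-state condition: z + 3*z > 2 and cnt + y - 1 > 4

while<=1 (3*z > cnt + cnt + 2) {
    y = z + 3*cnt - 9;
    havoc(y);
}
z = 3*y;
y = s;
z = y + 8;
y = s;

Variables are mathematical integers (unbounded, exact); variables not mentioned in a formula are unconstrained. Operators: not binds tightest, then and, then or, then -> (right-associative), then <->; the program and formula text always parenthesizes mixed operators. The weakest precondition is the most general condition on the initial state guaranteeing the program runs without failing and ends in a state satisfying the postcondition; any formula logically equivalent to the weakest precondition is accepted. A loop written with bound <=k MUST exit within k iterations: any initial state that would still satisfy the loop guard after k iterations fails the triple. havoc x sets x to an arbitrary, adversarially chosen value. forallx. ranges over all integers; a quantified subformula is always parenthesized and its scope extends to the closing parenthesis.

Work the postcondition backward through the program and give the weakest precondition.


Working backward. After the program, the postcondition z + 3*z > 2 and cnt + y - 1 > 4 must hold; in canonical form it is 4*z > 2 and cnt + y > 5.
Before y := s: 4*z > 2 and cnt + s > 5
Before z := y + 8: 4*y > -30 and cnt + s > 5
Before y := s: 4*s > -30 and cnt + s > 5
Before z := 3*y: 4*s > -30 and cnt + s > 5
Before the loop (bound <=1), unroll the exhaustion recursion (WP_0 = exit-now case; WP_j = one more guarded iteration, up to j = 1):
  WP_0: (not (3*z > 2*cnt + 2)) and 4*s > -30 and cnt + s > 5
  WP_1: (3*z > 2*cnt + 2 -> ((not (3*z > 2*cnt + 2)) and 4*s > -30 and cnt + s > 5)) and ((not (3*z > 2*cnt + 2)) -> (4*s > -30 and cnt + s > 5))
So before the loop: (3*z > 2*cnt + 2 -> ((not (3*z > 2*cnt + 2)) and 4*s > -30 and cnt + s > 5)) and ((not (3*z > 2*cnt + 2)) -> (4*s > -30 and cnt + s > 5))
Answer: WP = (3*z > 2*cnt + 2 -> ((not (3*z > 2*cnt + 2)) and 4*s > -30 and cnt + s > 5)) and ((not (3*z > 2*cnt + 2)) -> (4*s > -30 and cnt + s > 5))


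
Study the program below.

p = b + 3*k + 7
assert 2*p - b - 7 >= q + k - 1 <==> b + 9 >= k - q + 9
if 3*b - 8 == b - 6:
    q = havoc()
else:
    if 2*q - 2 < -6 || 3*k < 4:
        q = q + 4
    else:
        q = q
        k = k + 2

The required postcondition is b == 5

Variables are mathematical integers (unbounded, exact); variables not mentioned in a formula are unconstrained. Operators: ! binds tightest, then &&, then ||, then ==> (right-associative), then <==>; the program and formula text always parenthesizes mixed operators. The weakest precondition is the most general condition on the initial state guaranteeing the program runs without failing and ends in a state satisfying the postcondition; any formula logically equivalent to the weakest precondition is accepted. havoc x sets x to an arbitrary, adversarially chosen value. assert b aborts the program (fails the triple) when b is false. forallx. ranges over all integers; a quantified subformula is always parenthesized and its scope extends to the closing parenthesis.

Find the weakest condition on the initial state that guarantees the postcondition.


Working backward. After the program, b == 5 must hold.
Then branch requires b == 5; else branch requires ((2*q < -4 || 3*k < 4) ==> b == 5) && ((!(2*q < -4 || 3*k < 4)) ==> b == 5).
Before the if: (2*b == 2 ==> b == 5) && ((!(2*b == 2)) ==> (((2*q < -4 || 3*k < 4) ==> b == 5) && ((!(2*q < -4 || 3*k < 4)) ==> b == 5)))
Before assert 2*p - b - 7 >= q + k - 1 <==> b + 9 >= k - q + 9: (2*p >= b + k + q + 6 <==> b + q >= k) && (2*b == 2 ==> b == 5) && ((!(2*b == 2)) ==> (((2*q < -4 || 3*k < 4) ==> b == 5) && ((!(2*q < -4 || 3*k < 4)) ==> b == 5)))
Before p := b + 3*k + 7: (b + 5*k >= q - 8 <==> b + q >= k) && (2*b == 2 ==> b == 5) && ((!(2*b == 2)) ==> (((2*q < -4 || 3*k < 4) ==> b == 5) && ((!(2*q < -4 || 3*k < 4)) ==> b == 5)))
Answer: WP = (b + 5*k >= q - 8 <==> b + q >= k) && (2*b == 2 ==> b == 5) && ((!(2*b == 2)) ==> (((2*q < -4 || 3*k < 4) ==> b == 5) && ((!(2*q < -4 || 3*k < 4)) ==> b == 5)))


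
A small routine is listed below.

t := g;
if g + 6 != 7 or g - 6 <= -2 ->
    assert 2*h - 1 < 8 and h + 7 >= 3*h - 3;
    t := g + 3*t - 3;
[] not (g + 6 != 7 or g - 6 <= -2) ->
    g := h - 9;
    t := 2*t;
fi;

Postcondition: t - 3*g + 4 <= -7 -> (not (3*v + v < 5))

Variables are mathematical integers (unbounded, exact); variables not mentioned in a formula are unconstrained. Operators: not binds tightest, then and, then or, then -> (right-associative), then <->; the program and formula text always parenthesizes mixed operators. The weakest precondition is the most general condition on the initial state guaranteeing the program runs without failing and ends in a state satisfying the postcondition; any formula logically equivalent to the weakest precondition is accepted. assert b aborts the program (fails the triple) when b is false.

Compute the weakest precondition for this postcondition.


Working backward. After the program, the postcondition t - 3*g + 4 <= -7 -> (not (3*v + v < 5)) must hold; in canonical form it is t <= 3*g - 11 -> (not (4*v < 5)).
Then branch requires 2*h < 9 and 2*h <= 10 and (3*t <= 2*g - 8 -> (not (4*v < 5))); else branch requires 2*t <= 3*h - 38 -> (not (4*v < 5)).
Before the if: ((g != 1 or g <= 4) -> (2*h < 9 and 2*h <= 10 and (3*t <= 2*g - 8 -> (not (4*v < 5))))) and ((not (g != 1 or g <= 4)) -> (2*t <= 3*h - 38 -> (not (4*v < 5))))
Before t := g: ((g != 1 or g <= 4) -> (2*h < 9 and 2*h <= 10 and (g <= -8 -> (not (4*v < 5))))) and ((not (g != 1 or g <= 4)) -> (2*g <= 3*h - 38 -> (not (4*v < 5))))
Answer: WP = ((g != 1 or g <= 4) -> (2*h < 9 and 2*h <= 10 and (g <= -8 -> (not (4*v < 5))))) and ((not (g != 1 or g <= 4)) -> (2*g <= 3*h - 38 -> (not (4*v < 5))))


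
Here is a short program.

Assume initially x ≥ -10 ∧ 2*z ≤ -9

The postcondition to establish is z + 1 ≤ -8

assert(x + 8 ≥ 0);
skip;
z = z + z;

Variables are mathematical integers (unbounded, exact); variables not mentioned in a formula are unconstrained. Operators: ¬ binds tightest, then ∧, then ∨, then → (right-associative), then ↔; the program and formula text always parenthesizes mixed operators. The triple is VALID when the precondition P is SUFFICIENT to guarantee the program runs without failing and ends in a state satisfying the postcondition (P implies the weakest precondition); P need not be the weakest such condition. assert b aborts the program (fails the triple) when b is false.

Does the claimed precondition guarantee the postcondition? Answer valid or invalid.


Working backward. After the program, the postcondition z + 1 ≤ -8 must hold; in canonical form it is z ≤ -9.
Before z := z + z: 2*z ≤ -9
Before skip: 2*z ≤ -9
Before assert x + 8 ≥ 0: x ≥ -8 ∧ 2*z ≤ -9
The weakest precondition is x ≥ -8 ∧ 2*z ≤ -9.
Check whether x ≥ -10 ∧ 2*z ≤ -9 implies it.
Countermodel: at the initial state x = -10, z = -5, the precondition holds but the weakest precondition fails.
Answer: invalid


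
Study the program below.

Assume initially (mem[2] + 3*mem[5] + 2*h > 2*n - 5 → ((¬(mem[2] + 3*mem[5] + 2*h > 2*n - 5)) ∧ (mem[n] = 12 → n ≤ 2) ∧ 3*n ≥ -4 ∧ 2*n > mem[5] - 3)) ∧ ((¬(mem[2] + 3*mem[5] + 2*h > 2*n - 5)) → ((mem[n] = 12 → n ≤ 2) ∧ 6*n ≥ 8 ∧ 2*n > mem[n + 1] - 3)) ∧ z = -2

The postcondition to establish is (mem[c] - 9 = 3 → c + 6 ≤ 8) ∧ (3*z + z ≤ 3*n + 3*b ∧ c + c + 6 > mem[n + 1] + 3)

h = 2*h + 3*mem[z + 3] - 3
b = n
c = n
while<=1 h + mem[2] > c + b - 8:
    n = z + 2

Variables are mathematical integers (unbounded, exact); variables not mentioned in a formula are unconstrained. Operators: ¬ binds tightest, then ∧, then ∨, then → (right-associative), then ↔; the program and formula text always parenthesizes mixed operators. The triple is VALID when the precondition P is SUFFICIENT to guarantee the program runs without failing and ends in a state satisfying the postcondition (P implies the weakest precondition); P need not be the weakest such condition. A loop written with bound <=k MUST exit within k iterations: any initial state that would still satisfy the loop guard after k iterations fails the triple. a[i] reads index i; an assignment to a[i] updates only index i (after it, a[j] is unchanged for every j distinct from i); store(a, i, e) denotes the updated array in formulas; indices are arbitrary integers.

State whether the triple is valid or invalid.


Working backward. After the program, the postcondition (mem[c] - 9 = 3 → c + 6 ≤ 8) ∧ (3*z + z ≤ 3*n + 3*b ∧ c + c + 6 > mem[n + 1] + 3) must hold; in canonical form it is (mem[c] = 12 → c ≤ 2) ∧ 4*z ≤ 3*b + 3*n ∧ 2*c > mem[n + 1] - 3.
Before the loop (bound <=1), unroll the exhaustion recursion (WP_0 = exit-now case; WP_j = one more guarded iteration, up to j = 1):
  WP_0: (¬(mem[2] + h > b + c - 8)) ∧ (mem[c] = 12 → c ≤ 2) ∧ 4*z ≤ 3*b + 3*n ∧ 2*c > mem[n + 1] - 3
  WP_1: (mem[2] + h > b + c - 8 → ((¬(mem[2] + h > b + c - 8)) ∧ (mem[c] = 12 → c ≤ 2) ∧ z ≤ 3*b + 6 ∧ 2*c > mem[z + 3] - 3)) ∧ ((¬(mem[2] + h > b + c - 8)) → ((mem[c] = 12 → c ≤ 2) ∧ 4*z ≤ 3*b + 3*n ∧ 2*c > mem[n + 1] - 3))
So before the loop: (mem[2] + h > b + c - 8 → ((¬(mem[2] + h > b + c - 8)) ∧ (mem[c] = 12 → c ≤ 2) ∧ z ≤ 3*b + 6 ∧ 2*c > mem[z + 3] - 3)) ∧ ((¬(mem[2] + h > b + c - 8)) → ((mem[c] = 12 → c ≤ 2) ∧ 4*z ≤ 3*b + 3*n ∧ 2*c > mem[n + 1] - 3))
Before c := n: (mem[2] + h > b + n - 8 → ((¬(mem[2] + h > b + n - 8)) ∧ (mem[n] = 12 → n ≤ 2) ∧ z ≤ 3*b + 6 ∧ 2*n > mem[z + 3] - 3)) ∧ ((¬(mem[2] + h > b + n - 8)) → ((mem[n] = 12 → n ≤ 2) ∧ 4*z ≤ 3*b + 3*n ∧ 2*n > mem[n + 1] - 3))
Before b := n: (mem[2] + h > 2*n - 8 → ((¬(mem[2] + h > 2*n - 8)) ∧ (mem[n] = 12 → n ≤ 2) ∧ z ≤ 3*n + 6 ∧ 2*n > mem[z + 3] - 3)) ∧ ((¬(mem[2] + h > 2*n - 8)) → ((mem[n] = 12 → n ≤ 2) ∧ 4*z ≤ 6*n ∧ 2*n > mem[n + 1] - 3))
Before h := 2*h + 3*mem[z + 3] - 3: (3*mem[z + 3] + mem[2] + 2*h > 2*n - 5 → ((¬(3*mem[z + 3] + mem[2] + 2*h > 2*n - 5)) ∧ (mem[n] = 12 → n ≤ 2) ∧ z ≤ 3*n + 6 ∧ 2*n > mem[z + 3] - 3)) ∧ ((¬(3*mem[z + 3] + mem[2] + 2*h > 2*n - 5)) → ((mem[n] = 12 → n ≤ 2) ∧ 4*z ≤ 6*n ∧ 2*n > mem[n + 1] - 3))
The weakest precondition is (3*mem[z + 3] + mem[2] + 2*h > 2*n - 5 → ((¬(3*mem[z + 3] + mem[2] + 2*h > 2*n - 5)) ∧ (mem[n] = 12 → n ≤ 2) ∧ z ≤ 3*n + 6 ∧ 2*n > mem[z + 3] - 3)) ∧ ((¬(3*mem[z + 3] + mem[2] + 2*h > 2*n - 5)) → ((mem[n] = 12 → n ≤ 2) ∧ 4*z ≤ 6*n ∧ 2*n > mem[n + 1] - 3)).
Check whether (mem[2] + 3*mem[5] + 2*h > 2*n - 5 → ((¬(mem[2] + 3*mem[5] + 2*h > 2*n - 5)) ∧ (mem[n] = 12 → n ≤ 2) ∧ 3*n ≥ -4 ∧ 2*n > mem[5] - 3)) ∧ ((¬(mem[2] + 3*mem[5] + 2*h > 2*n - 5)) → ((mem[n] = 12 → n ≤ 2) ∧ 6*n ≥ 8 ∧ 2*n > mem[n + 1] - 3)) ∧ z = -2 implies it.
Countermodel: at the initial state h = 35381, mem = {[1] = 7040, [2] = 0, [3] = 11, [4] = -15521, [5] = -23587, elsewhere 7040}, n = 3, z = -2, the precondition holds but the weakest precondition fails.
Answer: invalid


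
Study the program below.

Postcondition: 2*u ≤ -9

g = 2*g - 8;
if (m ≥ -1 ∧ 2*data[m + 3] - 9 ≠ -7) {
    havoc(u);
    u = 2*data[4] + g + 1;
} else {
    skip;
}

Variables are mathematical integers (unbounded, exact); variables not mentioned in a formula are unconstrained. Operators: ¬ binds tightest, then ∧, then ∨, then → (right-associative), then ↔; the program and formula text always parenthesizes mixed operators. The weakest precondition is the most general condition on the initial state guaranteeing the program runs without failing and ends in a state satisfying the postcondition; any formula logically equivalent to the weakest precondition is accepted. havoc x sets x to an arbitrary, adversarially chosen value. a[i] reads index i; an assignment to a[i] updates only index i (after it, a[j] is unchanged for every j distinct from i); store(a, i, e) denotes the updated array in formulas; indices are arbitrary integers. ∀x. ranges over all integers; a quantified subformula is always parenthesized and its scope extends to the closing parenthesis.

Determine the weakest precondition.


Working backward. After the program, 2*u ≤ -9 must hold.
Then branch requires 4*data[4] + 2*g ≤ -11; else branch requires 2*u ≤ -9.
Before the if: ((m ≥ -1 ∧ 2*data[m + 3] ≠ 2) → 4*data[4] + 2*g ≤ -11) ∧ ((¬(m ≥ -1 ∧ 2*data[m + 3] ≠ 2)) → 2*u ≤ -9)
Before g := 2*g - 8: ((m ≥ -1 ∧ 2*data[m + 3] ≠ 2) → 4*data[4] + 4*g ≤ 5) ∧ ((¬(m ≥ -1 ∧ 2*data[m + 3] ≠ 2)) → 2*u ≤ -9)
Answer: WP = ((m ≥ -1 ∧ 2*data[m + 3] ≠ 2) → 4*data[4] + 4*g ≤ 5) ∧ ((¬(m ≥ -1 ∧ 2*data[m + 3] ≠ 2)) → 2*u ≤ -9)


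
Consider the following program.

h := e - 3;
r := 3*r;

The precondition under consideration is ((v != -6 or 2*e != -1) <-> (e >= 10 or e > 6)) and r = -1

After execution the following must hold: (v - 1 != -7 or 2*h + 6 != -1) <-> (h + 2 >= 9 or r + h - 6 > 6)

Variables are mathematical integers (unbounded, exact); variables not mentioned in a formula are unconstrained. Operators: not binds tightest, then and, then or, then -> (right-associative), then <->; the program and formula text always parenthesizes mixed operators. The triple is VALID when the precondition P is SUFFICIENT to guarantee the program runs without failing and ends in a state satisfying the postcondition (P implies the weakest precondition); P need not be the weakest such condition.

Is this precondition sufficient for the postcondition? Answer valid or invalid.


Working backward. After the program, the postcondition (v - 1 != -7 or 2*h + 6 != -1) <-> (h + 2 >= 9 or r + h - 6 > 6) must hold; in canonical form it is (v != -6 or 2*h != -7) <-> (h >= 7 or h + r > 12).
Before r := 3*r: (v != -6 or 2*h != -7) <-> (h >= 7 or h + 3*r > 12)
Before h := e - 3: (v != -6 or 2*e != -1) <-> (e >= 10 or e + 3*r > 15)
The weakest precondition is (v != -6 or 2*e != -1) <-> (e >= 10 or e + 3*r > 15).
Check whether ((v != -6 or 2*e != -1) <-> (e >= 10 or e > 6)) and r = -1 implies it.
Countermodel: at the initial state e = 7, r = -1, v = 0, the precondition holds but the weakest precondition fails.
Answer: invalid


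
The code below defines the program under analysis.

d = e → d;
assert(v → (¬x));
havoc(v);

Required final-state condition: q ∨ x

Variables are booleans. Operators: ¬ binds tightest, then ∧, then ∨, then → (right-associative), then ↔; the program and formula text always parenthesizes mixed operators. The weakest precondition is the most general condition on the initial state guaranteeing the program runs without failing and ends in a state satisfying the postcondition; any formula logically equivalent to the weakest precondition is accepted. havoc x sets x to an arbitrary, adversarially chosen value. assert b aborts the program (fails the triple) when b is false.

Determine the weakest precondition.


Working backward. After the program, q ∨ x must hold.
Before havoc v: q ∨ x
Before assert v → (¬x): (v → (¬x)) ∧ (q ∨ x)
Before d := e → d: (v → (¬x)) ∧ (q ∨ x)
Answer: WP = (v → (¬x)) ∧ (q ∨ x)


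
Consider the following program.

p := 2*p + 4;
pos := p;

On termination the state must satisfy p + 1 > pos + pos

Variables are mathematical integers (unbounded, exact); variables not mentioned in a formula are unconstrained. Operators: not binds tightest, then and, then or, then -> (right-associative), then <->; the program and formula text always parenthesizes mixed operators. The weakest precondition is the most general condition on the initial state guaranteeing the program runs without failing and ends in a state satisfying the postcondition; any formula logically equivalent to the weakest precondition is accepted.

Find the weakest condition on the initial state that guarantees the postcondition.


Working backward. After the program, the postcondition p + 1 > pos + pos must hold; in canonical form it is p > 2*pos - 1.
Before pos := p: p < 1
Before p := 2*p + 4: 2*p < -3
Answer: WP = 2*p < -3


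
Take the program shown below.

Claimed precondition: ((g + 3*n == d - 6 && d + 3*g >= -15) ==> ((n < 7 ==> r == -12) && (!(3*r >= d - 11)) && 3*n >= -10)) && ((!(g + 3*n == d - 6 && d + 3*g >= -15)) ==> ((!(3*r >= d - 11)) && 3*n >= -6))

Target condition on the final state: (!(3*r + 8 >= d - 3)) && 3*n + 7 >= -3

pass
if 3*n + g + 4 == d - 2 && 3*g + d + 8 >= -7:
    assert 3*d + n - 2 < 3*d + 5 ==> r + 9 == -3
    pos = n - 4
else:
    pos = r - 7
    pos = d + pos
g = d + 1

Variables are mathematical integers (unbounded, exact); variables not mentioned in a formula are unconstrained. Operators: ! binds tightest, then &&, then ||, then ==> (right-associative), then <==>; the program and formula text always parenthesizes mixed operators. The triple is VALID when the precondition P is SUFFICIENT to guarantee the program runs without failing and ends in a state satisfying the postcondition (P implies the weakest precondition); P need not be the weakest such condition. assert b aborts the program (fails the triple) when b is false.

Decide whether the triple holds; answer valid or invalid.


Working backward. After the program, the postcondition (!(3*r + 8 >= d - 3)) && 3*n + 7 >= -3 must hold; in canonical form it is (!(3*r >= d - 11)) && 3*n >= -10.
Before g := d + 1: (!(3*r >= d - 11)) && 3*n >= -10
Then branch requires (n < 7 ==> r == -12) && (!(3*r >= d - 11)) && 3*n >= -10; else branch requires (!(3*r >= d - 11)) && 3*n >= -10.
Before the if: ((g + 3*n == d - 6 && d + 3*g >= -15) ==> ((n < 7 ==> r == -12) && (!(3*r >= d - 11)) && 3*n >= -10)) && ((!(g + 3*n == d - 6 && d + 3*g >= -15)) ==> ((!(3*r >= d - 11)) && 3*n >= -10))
Before skip: ((g + 3*n == d - 6 && d + 3*g >= -15) ==> ((n < 7 ==> r == -12) && (!(3*r >= d - 11)) && 3*n >= -10)) && ((!(g + 3*n == d - 6 && d + 3*g >= -15)) ==> ((!(3*r >= d - 11)) && 3*n >= -10))
The weakest precondition is ((g + 3*n == d - 6 && d + 3*g >= -15) ==> ((n < 7 ==> r == -12) && (!(3*r >= d - 11)) && 3*n >= -10)) && ((!(g + 3*n == d - 6 && d + 3*g >= -15)) ==> ((!(3*r >= d - 11)) && 3*n >= -10)).
Check whether ((g + 3*n == d - 6 && d + 3*g >= -15) ==> ((n < 7 ==> r == -12) && (!(3*r >= d - 11)) && 3*n >= -10)) && ((!(g + 3*n == d - 6 && d + 3*g >= -15)) ==> ((!(3*r >= d - 11)) && 3*n >= -6)) implies it.
Every state satisfying the precondition satisfies the weakest precondition: the implication holds.
Answer: valid


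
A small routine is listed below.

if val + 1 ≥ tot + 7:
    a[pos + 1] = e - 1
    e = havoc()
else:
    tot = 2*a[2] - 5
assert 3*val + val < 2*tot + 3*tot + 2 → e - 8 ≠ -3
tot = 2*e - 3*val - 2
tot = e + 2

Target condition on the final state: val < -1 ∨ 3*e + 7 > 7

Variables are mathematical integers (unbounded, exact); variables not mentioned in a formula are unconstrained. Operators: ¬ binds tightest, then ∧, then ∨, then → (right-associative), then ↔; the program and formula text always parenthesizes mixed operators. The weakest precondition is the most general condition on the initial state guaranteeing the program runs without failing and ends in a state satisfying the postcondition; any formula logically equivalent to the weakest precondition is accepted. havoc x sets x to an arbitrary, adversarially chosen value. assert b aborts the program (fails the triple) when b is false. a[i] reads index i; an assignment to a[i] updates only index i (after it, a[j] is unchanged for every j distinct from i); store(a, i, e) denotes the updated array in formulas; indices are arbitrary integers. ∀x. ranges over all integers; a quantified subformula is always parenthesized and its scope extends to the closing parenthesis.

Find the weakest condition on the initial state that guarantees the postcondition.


Working backward. After the program, the postcondition val < -1 ∨ 3*e + 7 > 7 must hold; in canonical form it is val < -1 ∨ 3*e > 0.
Before tot := e + 2: val < -1 ∨ 3*e > 0
Before tot := 2*e - 3*val - 2: val < -1 ∨ 3*e > 0
Before assert 3*val + val < 2*tot + 3*tot + 2 → e - 8 ≠ -3: (4*val < 5*tot + 2 → e ≠ 5) ∧ (val < -1 ∨ 3*e > 0)
Then branch requires ∀e_1. ((4*val < 5*tot + 2 → e_1 ≠ 5) ∧ (val < -1 ∨ 3*e_1 > 0)); else branch requires (4*val < 10*a[2] - 23 → e ≠ 5) ∧ (val < -1 ∨ 3*e > 0).
Before the if: (val ≥ tot + 6 → (∀e_1. ((4*val < 5*tot + 2 → e_1 ≠ 5) ∧ (val < -1 ∨ 3*e_1 > 0)))) ∧ ((¬(val ≥ tot + 6)) → ((4*val < 10*a[2] - 23 → e ≠ 5) ∧ (val < -1 ∨ 3*e > 0)))
Answer: WP = (val ≥ tot + 6 → (∀e_1. ((4*val < 5*tot + 2 → e_1 ≠ 5) ∧ (val < -1 ∨ 3*e_1 > 0)))) ∧ ((¬(val ≥ tot + 6)) → ((4*val < 10*a[2] - 23 → e ≠ 5) ∧ (val < -1 ∨ 3*e > 0)))


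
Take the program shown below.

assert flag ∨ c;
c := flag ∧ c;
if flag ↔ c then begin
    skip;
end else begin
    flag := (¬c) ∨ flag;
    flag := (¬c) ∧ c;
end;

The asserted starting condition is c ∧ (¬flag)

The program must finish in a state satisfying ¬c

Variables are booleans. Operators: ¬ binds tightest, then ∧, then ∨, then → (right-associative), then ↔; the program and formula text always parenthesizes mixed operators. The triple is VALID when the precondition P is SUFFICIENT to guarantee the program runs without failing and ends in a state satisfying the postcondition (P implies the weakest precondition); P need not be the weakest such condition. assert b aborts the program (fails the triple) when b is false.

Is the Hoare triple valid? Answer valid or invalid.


Working backward. After the program, ¬c must hold.
Then branch requires ¬c; else branch requires ¬c.
Before the if: ((flag ↔ c) → (¬c)) ∧ ((¬(flag ↔ c)) → (¬c))
Before c := flag ∧ c: ((flag ↔ (flag ∧ c)) → (¬(flag ∧ c))) ∧ ((¬(flag ↔ (flag ∧ c))) → (¬(flag ∧ c)))
Before assert flag ∨ c: (flag ∨ c) ∧ ((flag ↔ (flag ∧ c)) → (¬(flag ∧ c))) ∧ ((¬(flag ↔ (flag ∧ c))) → (¬(flag ∧ c)))
The weakest precondition is (flag ∨ c) ∧ ((flag ↔ (flag ∧ c)) → (¬(flag ∧ c))) ∧ ((¬(flag ↔ (flag ∧ c))) → (¬(flag ∧ c))).
Check whether c ∧ (¬flag) implies it.
Every state satisfying the precondition satisfies the weakest precondition: the implication holds.
Answer: valid


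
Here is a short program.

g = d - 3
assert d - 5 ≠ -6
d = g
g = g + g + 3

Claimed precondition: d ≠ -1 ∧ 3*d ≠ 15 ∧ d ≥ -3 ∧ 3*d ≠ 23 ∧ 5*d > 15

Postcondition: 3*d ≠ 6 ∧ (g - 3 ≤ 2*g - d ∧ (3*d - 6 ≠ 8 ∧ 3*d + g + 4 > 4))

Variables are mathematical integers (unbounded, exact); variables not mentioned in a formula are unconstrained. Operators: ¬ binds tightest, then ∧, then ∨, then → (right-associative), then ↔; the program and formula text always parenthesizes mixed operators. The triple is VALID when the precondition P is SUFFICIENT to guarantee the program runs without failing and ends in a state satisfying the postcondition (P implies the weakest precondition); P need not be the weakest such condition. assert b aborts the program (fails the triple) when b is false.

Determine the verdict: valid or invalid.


Working backward. After the program, the postcondition 3*d ≠ 6 ∧ (g - 3 ≤ 2*g - d ∧ (3*d - 6 ≠ 8 ∧ 3*d + g + 4 > 4)) must hold; in canonical form it is 3*d ≠ 6 ∧ d ≤ g + 3 ∧ 3*d ≠ 14 ∧ 3*d + g > 0.
Before g := g + g + 3: 3*d ≠ 6 ∧ d ≤ 2*g + 6 ∧ 3*d ≠ 14 ∧ 3*d + 2*g > -3
Before d := g: 3*g ≠ 6 ∧ g ≥ -6 ∧ 3*g ≠ 14 ∧ 5*g > -3
Before assert d - 5 ≠ -6: d ≠ -1 ∧ 3*g ≠ 6 ∧ g ≥ -6 ∧ 3*g ≠ 14 ∧ 5*g > -3
Before g := d - 3: d ≠ -1 ∧ 3*d ≠ 15 ∧ d ≥ -3 ∧ 3*d ≠ 23 ∧ 5*d > 12
The weakest precondition is d ≠ -1 ∧ 3*d ≠ 15 ∧ d ≥ -3 ∧ 3*d ≠ 23 ∧ 5*d > 12.
Check whether d ≠ -1 ∧ 3*d ≠ 15 ∧ d ≥ -3 ∧ 3*d ≠ 23 ∧ 5*d > 15 implies it.
Every state satisfying the precondition satisfies the weakest precondition: the implication holds.
Answer: valid


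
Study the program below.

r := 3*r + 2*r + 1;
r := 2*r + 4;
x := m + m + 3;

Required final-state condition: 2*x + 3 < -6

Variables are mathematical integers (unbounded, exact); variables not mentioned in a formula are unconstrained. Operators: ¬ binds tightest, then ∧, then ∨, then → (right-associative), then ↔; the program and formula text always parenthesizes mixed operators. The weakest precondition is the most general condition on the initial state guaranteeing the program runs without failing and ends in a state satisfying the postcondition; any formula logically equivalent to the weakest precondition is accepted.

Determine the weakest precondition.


Working backward. After the program, the postcondition 2*x + 3 < -6 must hold; in canonical form it is 2*x < -9.
Before x := m + m + 3: 4*m < -15
Before r := 2*r + 4: 4*m < -15
Before r := 3*r + 2*r + 1: 4*m < -15
Answer: WP = 4*m < -15


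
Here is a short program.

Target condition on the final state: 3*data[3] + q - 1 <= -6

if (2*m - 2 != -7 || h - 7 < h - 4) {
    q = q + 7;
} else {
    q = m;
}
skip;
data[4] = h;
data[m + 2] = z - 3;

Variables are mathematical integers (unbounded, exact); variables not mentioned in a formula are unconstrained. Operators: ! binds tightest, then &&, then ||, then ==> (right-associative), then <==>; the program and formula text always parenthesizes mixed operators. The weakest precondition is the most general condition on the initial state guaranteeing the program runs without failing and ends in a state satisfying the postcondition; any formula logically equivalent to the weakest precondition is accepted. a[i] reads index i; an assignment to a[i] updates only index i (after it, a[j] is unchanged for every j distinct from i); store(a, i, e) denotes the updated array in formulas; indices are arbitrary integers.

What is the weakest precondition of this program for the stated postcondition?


Working backward. After the program, the postcondition 3*data[3] + q - 1 <= -6 must hold; in canonical form it is 3*data[3] + q <= -5.
Before data[m + 2] := z - 3: 3*store(data, m + 2, z - 3)[3] + q <= -5
Before data[4] := h: 3*store(store(data, 4, h), m + 2, z - 3)[3] + q <= -5
Before skip: 3*store(store(data, 4, h), m + 2, z - 3)[3] + q <= -5
Then branch requires 3*store(store(data, 4, h), m + 2, z - 3)[3] + q <= -12; else branch requires 3*store(store(data, 4, h), m + 2, z - 3)[3] + m <= -5.
Before the if: 3*store(store(data, 4, h), m + 2, z - 3)[3] + q <= -12
Answer: WP = 3*store(store(data, 4, h), m + 2, z - 3)[3] + q <= -12


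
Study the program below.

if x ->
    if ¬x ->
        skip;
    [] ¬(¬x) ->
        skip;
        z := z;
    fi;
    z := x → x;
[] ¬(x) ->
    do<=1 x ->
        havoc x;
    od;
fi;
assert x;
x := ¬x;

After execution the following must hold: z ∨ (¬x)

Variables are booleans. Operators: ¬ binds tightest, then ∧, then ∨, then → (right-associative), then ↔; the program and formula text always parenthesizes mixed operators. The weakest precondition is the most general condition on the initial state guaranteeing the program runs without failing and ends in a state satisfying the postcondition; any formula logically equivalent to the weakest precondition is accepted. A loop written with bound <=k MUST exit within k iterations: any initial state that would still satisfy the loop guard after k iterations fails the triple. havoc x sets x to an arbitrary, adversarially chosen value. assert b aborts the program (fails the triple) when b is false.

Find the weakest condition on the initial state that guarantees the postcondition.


Working backward. After the program, z ∨ (¬x) must hold.
Before x := ¬x: z ∨ x
Before assert x: x ∧ (z ∨ x)
Then branch requires (¬x) → x; else branch requires (¬x) ∧ ((¬x) → (x ∧ (z ∨ x))).
Before the if: (x → ((¬x) → x)) ∧ ((¬x) → ((¬x) ∧ ((¬x) → (x ∧ (z ∨ x)))))
Answer: WP = (x → ((¬x) → x)) ∧ ((¬x) → ((¬x) ∧ ((¬x) → (x ∧ (z ∨ x)))))


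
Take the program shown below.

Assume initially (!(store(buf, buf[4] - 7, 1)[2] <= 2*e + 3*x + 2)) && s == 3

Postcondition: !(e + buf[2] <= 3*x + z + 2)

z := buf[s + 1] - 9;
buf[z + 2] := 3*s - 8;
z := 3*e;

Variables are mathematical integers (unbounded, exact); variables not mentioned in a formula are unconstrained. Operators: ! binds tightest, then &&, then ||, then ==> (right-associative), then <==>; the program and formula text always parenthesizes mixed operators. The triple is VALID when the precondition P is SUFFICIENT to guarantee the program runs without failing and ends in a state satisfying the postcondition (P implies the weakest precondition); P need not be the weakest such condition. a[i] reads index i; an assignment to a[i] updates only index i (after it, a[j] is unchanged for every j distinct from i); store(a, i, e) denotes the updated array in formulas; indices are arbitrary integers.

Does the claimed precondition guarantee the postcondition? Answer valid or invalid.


Working backward. After the program, the postcondition !(e + buf[2] <= 3*x + z + 2) must hold; in canonical form it is !(buf[2] + e <= 3*x + z + 2).
Before z := 3*e: !(buf[2] <= 2*e + 3*x + 2)
Before buf[z + 2] := 3*s - 8: !(store(buf, z + 2, 3*s - 8)[2] <= 2*e + 3*x + 2)
Before z := buf[s + 1] - 9: !(store(buf, buf[s + 1] - 7, 3*s - 8)[2] <= 2*e + 3*x + 2)
The weakest precondition is !(store(buf, buf[s + 1] - 7, 3*s - 8)[2] <= 2*e + 3*x + 2).
Check whether (!(store(buf, buf[4] - 7, 1)[2] <= 2*e + 3*x + 2)) && s == 3 implies it.
Every state satisfying the precondition satisfies the weakest precondition: the implication holds.
Answer: valid


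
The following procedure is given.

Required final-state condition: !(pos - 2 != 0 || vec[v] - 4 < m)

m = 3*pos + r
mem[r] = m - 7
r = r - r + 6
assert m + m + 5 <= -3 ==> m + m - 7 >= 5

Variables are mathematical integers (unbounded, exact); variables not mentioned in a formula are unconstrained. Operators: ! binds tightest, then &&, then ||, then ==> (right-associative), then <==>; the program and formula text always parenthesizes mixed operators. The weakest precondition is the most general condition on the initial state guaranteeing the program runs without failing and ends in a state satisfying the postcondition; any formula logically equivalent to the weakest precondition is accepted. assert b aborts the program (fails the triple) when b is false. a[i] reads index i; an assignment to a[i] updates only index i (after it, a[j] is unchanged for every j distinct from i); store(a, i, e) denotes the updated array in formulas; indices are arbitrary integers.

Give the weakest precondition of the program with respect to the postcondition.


Working backward. After the program, the postcondition !(pos - 2 != 0 || vec[v] - 4 < m) must hold; in canonical form it is !(pos != 2 || vec[v] < m + 4).
Before assert m + m + 5 <= -3 ==> m + m - 7 >= 5: (2*m <= -8 ==> 2*m >= 12) && (!(pos != 2 || vec[v] < m + 4))
Before r := r - r + 6: (2*m <= -8 ==> 2*m >= 12) && (!(pos != 2 || vec[v] < m + 4))
Before mem[r] := m - 7: (2*m <= -8 ==> 2*m >= 12) && (!(pos != 2 || vec[v] < m + 4))
Before m := 3*pos + r: (6*pos + 2*r <= -8 ==> 6*pos + 2*r >= 12) && (!(pos != 2 || vec[v] < 3*pos + r + 4))
Answer: WP = (6*pos + 2*r <= -8 ==> 6*pos + 2*r >= 12) && (!(pos != 2 || vec[v] < 3*pos + r + 4))


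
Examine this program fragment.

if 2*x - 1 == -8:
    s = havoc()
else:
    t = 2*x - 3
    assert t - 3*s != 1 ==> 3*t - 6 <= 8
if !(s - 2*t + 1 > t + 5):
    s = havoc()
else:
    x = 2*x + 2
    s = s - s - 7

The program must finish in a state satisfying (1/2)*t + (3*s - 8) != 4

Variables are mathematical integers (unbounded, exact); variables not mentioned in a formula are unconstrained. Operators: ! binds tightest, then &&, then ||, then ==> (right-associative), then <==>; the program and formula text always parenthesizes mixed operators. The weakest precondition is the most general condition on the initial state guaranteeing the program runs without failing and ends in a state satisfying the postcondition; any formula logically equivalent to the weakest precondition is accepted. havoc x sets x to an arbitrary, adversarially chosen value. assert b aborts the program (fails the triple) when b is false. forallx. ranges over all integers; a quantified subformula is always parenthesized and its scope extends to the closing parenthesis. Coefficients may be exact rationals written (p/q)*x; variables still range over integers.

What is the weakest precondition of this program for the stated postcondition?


Working backward. After the program, the postcondition (1/2)*t + (3*s - 8) != 4 must hold; in canonical form it is 3*s + (1/2)*t != 12.
Then branch requires forall s_1. 3*s_1 + (1/2)*t != 12; else branch requires (1/2)*t != 33.
Before the if: ((!(s > 3*t + 4)) ==> (forall s_1. 3*s_1 + (1/2)*t != 12)) && (s > 3*t + 4 ==> (1/2)*t != 33)
Then branch requires forall s_2. (((!(s_2 > 3*t + 4)) ==> (forall s_1. 3*s_1 + (1/2)*t != 12)) && (s_2 > 3*t + 4 ==> (1/2)*t != 33)); else branch requires (2*x != 3*s + 4 ==> 6*x <= 23) && ((!(s > 6*x - 5)) ==> (forall s_1. 3*s_1 + x != 27/2)) && (s > 6*x - 5 ==> x != 69/2).
Before the if: (2*x == -7 ==> (forall s_2. (((!(s_2 > 3*t + 4)) ==> (forall s_1. 3*s_1 + (1/2)*t != 12)) && (s_2 > 3*t + 4 ==> (1/2)*t != 33)))) && ((!(2*x == -7)) ==> ((2*x != 3*s + 4 ==> 6*x <= 23) && ((!(s > 6*x - 5)) ==> (forall s_1. 3*s_1 + x != 27/2)) && (s > 6*x - 5 ==> x != 69/2)))
Answer: WP = (2*x == -7 ==> (forall s_2. (((!(s_2 > 3*t + 4)) ==> (forall s_1. 3*s_1 + (1/2)*t != 12)) && (s_2 > 3*t + 4 ==> (1/2)*t != 33)))) && ((!(2*x == -7)) ==> ((2*x != 3*s + 4 ==> 6*x <= 23) && ((!(s > 6*x - 5)) ==> (forall s_1. 3*s_1 + x != 27/2)) && (s > 6*x - 5 ==> x != 69/2)))


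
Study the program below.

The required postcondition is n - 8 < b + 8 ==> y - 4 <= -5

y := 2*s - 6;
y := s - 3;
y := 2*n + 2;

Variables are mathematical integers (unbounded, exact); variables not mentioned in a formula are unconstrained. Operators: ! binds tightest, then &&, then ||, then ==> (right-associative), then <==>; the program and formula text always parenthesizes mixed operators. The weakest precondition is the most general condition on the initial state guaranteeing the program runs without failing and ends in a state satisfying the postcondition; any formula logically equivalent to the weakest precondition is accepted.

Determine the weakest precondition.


Working backward. After the program, the postcondition n - 8 < b + 8 ==> y - 4 <= -5 must hold; in canonical form it is n < b + 16 ==> y <= -1.
Before y := 2*n + 2: n < b + 16 ==> 2*n <= -3
Before y := s - 3: n < b + 16 ==> 2*n <= -3
Before y := 2*s - 6: n < b + 16 ==> 2*n <= -3
Answer: WP = n < b + 16 ==> 2*n <= -3


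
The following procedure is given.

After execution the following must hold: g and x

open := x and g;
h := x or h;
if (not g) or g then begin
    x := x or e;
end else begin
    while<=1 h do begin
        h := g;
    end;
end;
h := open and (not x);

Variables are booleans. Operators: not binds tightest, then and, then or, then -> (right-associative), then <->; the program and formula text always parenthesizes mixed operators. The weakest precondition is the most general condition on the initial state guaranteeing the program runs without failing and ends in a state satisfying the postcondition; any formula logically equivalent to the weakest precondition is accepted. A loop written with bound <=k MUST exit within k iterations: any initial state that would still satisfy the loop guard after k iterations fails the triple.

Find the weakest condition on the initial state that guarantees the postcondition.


Working backward. After the program, g and x must hold.
Before h := open and (not x): g and x
Then branch requires g and (x or e); else branch requires (not h) and ((not h) -> (g and x)).
Before the if: g and (x or e)
Before h := x or h: g and (x or e)
Before open := x and g: g and (x or e)
Answer: WP = g and (x or e)


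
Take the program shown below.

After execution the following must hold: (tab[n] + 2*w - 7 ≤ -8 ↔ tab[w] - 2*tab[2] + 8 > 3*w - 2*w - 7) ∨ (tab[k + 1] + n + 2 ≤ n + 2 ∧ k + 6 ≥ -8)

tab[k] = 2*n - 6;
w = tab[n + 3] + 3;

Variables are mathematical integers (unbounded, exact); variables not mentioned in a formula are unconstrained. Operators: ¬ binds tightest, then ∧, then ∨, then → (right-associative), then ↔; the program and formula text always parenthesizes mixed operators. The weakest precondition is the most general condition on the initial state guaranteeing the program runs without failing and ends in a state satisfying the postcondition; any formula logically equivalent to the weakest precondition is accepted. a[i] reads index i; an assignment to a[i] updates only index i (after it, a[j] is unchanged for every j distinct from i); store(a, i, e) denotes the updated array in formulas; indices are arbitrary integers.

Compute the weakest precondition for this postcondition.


Working backward. After the program, the postcondition (tab[n] + 2*w - 7 ≤ -8 ↔ tab[w] - 2*tab[2] + 8 > 3*w - 2*w - 7) ∨ (tab[k + 1] + n + 2 ≤ n + 2 ∧ k + 6 ≥ -8) must hold; in canonical form it is (tab[n] + 2*w ≤ -1 ↔ tab[w] > 2*tab[2] + w - 15) ∨ (tab[k + 1] ≤ 0 ∧ k ≥ -14).
Before w := tab[n + 3] + 3: (2*tab[n + 3] + tab[n] ≤ -7 ↔ tab[tab[n + 3] + 3] > tab[n + 3] + 2*tab[2] - 12) ∨ (tab[k + 1] ≤ 0 ∧ k ≥ -14)
Before tab[k] := 2*n - 6: (2*store(tab, k, 2*n - 6)[n + 3] + store(tab, k, 2*n - 6)[n] ≤ -7 ↔ store(tab, k, 2*n - 6)[store(tab, k, 2*n - 6)[n + 3] + 3] > store(tab, k, 2*n - 6)[n + 3] + 2*store(tab, k, 2*n - 6)[2] - 12) ∨ (store(tab, k, 2*n - 6)[k + 1] ≤ 0 ∧ k ≥ -14)
Answer: WP = (2*store(tab, k, 2*n - 6)[n + 3] + store(tab, k, 2*n - 6)[n] ≤ -7 ↔ store(tab, k, 2*n - 6)[store(tab, k, 2*n - 6)[n + 3] + 3] > store(tab, k, 2*n - 6)[n + 3] + 2*store(tab, k, 2*n - 6)[2] - 12) ∨ (store(tab, k, 2*n - 6)[k + 1] ≤ 0 ∧ k ≥ -14)


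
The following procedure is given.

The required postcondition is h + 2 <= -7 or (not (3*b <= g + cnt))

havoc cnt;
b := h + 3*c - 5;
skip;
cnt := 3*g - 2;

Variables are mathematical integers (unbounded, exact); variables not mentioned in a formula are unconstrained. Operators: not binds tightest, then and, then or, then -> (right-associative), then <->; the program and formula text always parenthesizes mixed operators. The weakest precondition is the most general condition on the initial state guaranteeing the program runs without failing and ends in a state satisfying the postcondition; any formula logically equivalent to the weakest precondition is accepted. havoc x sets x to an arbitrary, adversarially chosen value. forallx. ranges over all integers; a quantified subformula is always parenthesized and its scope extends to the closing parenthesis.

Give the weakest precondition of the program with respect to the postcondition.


Working backward. After the program, the postcondition h + 2 <= -7 or (not (3*b <= g + cnt)) must hold; in canonical form it is h <= -9 or (not (3*b <= cnt + g)).
Before cnt := 3*g - 2: h <= -9 or (not (3*b <= 4*g - 2))
Before skip: h <= -9 or (not (3*b <= 4*g - 2))
Before b := h + 3*c - 5: h <= -9 or (not (9*c + 3*h <= 4*g + 13))
Before havoc cnt: h <= -9 or (not (9*c + 3*h <= 4*g + 13))
Answer: WP = h <= -9 or (not (9*c + 3*h <= 4*g + 13))


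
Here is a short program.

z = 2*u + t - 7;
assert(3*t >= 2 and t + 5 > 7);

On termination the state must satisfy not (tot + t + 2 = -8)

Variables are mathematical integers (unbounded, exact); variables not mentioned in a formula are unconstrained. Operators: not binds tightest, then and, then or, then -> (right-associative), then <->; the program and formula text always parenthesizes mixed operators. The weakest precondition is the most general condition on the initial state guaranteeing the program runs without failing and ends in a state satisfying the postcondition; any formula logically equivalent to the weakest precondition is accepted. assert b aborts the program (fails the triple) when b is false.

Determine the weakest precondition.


Working backward. After the program, the postcondition not (tot + t + 2 = -8) must hold; in canonical form it is not (t + tot = -10).
Before assert 3*t >= 2 and t + 5 > 7: 3*t >= 2 and t > 2 and (not (t + tot = -10))
Before z := 2*u + t - 7: 3*t >= 2 and t > 2 and (not (t + tot = -10))
Answer: WP = 3*t >= 2 and t > 2 and (not (t + tot = -10))
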